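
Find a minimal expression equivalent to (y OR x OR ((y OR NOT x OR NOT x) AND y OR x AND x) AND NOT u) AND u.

(y OR x) AND u

(y OR x OR ((y OR NOT x OR NOT x) AND y OR x AND x) AND NOT u) AND u
= (y OR x OR ((y OR NOT x OR NOT x) AND y OR x) AND NOT u) AND u   — idempotence
= (y OR x OR ((y OR NOT x) AND y OR x) AND NOT u) AND u   — idempotence
= (y OR x OR (y OR x) AND NOT u) AND u   — absorption
= (y OR x) AND u   — absorption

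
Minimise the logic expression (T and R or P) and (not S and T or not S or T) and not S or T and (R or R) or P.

(T and R or P) and (not S and T or not S or T) and not S or T and (R or R) or P
= (T and R or P) and (not S or T) and not S or T and (R or R) or P   — absorption
= (T and R or P) and not S or T and (R or R) or P   — absorption
= (T and R or P) and not S or T and R or P   — idempotence
= T and R or P   — absorption

T and R or P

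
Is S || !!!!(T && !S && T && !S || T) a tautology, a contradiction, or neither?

S || !!!!(T && !S && T && !S || T)
= S || !!!!(T && !S || T)
= S || !!(T && !S || T)
= S || !!T
= S || T
This depends on S, T, so it is not a constant.

neither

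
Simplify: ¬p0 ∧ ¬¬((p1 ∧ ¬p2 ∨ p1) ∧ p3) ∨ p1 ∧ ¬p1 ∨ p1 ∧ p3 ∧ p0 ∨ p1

¬p0 ∧ ¬¬((p1 ∧ ¬p2 ∨ p1) ∧ p3) ∨ p1 ∧ ¬p1 ∨ p1 ∧ p3 ∧ p0 ∨ p1
= ¬p0 ∧ ¬¬((p1 ∧ ¬p2 ∨ p1) ∧ p3) ∨ p1 ∧ p3 ∧ p0 ∨ p1   — complement / identity
= ¬p0 ∧ ¬¬(p1 ∧ p3) ∨ p1 ∧ p3 ∧ p0 ∨ p1   — absorption
= ¬p0 ∧ p1 ∧ p3 ∨ p1 ∧ p3 ∧ p0 ∨ p1   — double negation
= p1 ∧ p3 ∨ p1   — distribution
= p1   — absorption

p1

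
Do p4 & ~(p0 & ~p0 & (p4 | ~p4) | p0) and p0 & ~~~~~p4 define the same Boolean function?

E1: p4 & ~(p0 & ~p0 & (p4 | ~p4) | p0)
    = p4 & ~(p0 & ~p0 | p0)   (complement / identity)
    = p4 & ~p0   (complement / identity)
E2: p0 & ~~~~~p4
    = p0 & ~~~p4   (double negation)
    = p0 & ~p4   (double negation)
These differ: at p0=0, p4=1, E1 = 1 but E2 = 0.

No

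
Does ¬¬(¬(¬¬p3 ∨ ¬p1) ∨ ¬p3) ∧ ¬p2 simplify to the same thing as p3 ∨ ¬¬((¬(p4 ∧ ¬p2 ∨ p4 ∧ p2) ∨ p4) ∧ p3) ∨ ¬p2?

No

E1: ¬¬(¬(¬¬p3 ∨ ¬p1) ∨ ¬p3) ∧ ¬p2
    = ¬¬(¬(p3 ∨ ¬p1) ∨ ¬p3) ∧ ¬p2   (double negation)
    = ¬((p3 ∨ ¬p1) ∧ p3) ∧ ¬p2   (De Morgan)
    = ¬p3 ∧ ¬p2   (absorption)
E2: p3 ∨ ¬¬((¬(p4 ∧ ¬p2 ∨ p4 ∧ p2) ∨ p4) ∧ p3) ∨ ¬p2
    = p3 ∨ ¬¬((¬p4 ∨ p4) ∧ p3) ∨ ¬p2   (distribution)
    = p3 ∨ ¬¬p3 ∨ ¬p2   (complement / identity)
    = p3 ∨ p3 ∨ ¬p2   (double negation)
    = p3 ∨ ¬p2   (idempotence)
These differ: at p1=0, p2=1, p3=1, p4=1, E1 = 0 but E2 = 1.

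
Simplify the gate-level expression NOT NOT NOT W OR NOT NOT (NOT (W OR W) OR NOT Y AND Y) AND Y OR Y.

NOT W OR Y

NOT NOT NOT W OR NOT NOT (NOT (W OR W) OR NOT Y AND Y) AND Y OR Y
= NOT NOT NOT W OR NOT NOT NOT (W OR W) AND Y OR Y
= NOT NOT NOT W OR NOT NOT NOT W AND Y OR Y
= NOT NOT NOT W OR Y
= NOT W OR Y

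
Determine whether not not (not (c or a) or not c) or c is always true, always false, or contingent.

always true

not not (not (c or a) or not c) or c
= not ((c or a) and c) or c   [De Morgan]
= not c or c   [absorption]
= True   [complement]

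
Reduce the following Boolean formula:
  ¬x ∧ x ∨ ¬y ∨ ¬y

¬y

¬x ∧ x ∨ ¬y ∨ ¬y
= ¬y ∨ ¬y
= ¬y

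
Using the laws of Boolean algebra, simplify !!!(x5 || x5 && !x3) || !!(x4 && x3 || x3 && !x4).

!!!(x5 || x5 && !x3) || !!(x4 && x3 || x3 && !x4)
= !!!x5 || !!(x4 && x3 || x3 && !x4)
= !!!x5 || x4 && x3 || x3 && !x4
= !x5 || x4 && x3 || x3 && !x4
= !x5 || x3

!x5 || x3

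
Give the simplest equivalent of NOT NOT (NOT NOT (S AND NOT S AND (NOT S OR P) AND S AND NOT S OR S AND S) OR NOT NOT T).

NOT NOT (NOT NOT (S AND NOT S AND (NOT S OR P) AND S AND NOT S OR S AND S) OR NOT NOT T)
= NOT NOT (NOT NOT (S AND NOT S AND S AND NOT S OR S AND S) OR NOT NOT T)   — absorption
= NOT NOT (NOT NOT (S AND NOT S OR S AND S) OR NOT NOT T)   — idempotence
= NOT (NOT (S AND NOT S OR S AND S) AND NOT T)   — De Morgan
= S AND NOT S OR S AND S OR T   — De Morgan
= S OR T   — distribution

S OR T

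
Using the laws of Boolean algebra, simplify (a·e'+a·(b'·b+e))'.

(a·e'+a·(b'·b+e))'
= (a·e'+a·e)'
= a'

a'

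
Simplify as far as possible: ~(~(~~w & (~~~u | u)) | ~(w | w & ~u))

w

~(~(~~w & (~~~u | u)) | ~(w | w & ~u))
= ~(~(~~w & (~u | u)) | ~(w | w & ~u))   — double negation
= ~(~(w & (~u | u)) | ~(w | w & ~u))   — double negation
= ~(~(w & (~u | u)) | ~w)   — absorption
= ~(~w | ~w)   — complement / identity
= w & w   — De Morgan
= w   — idempotence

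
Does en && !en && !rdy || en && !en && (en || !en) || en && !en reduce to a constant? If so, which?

yes, False

en && !en && !rdy || en && !en && (en || !en) || en && !en
= en && !en && !rdy || en && !en || en && !en   (complement / identity)
= en && !en && !rdy || en && !en   (idempotence)
= en && !en   (absorption)
= false   (complement)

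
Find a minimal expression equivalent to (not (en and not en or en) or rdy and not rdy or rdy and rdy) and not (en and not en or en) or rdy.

(not (en and not en or en) or rdy and not rdy or rdy and rdy) and not (en and not en or en) or rdy
= (not (en and not en or en) or rdy) and not (en and not en or en) or rdy   [distribution]
= not (en and not en or en) or rdy   [absorption]
= not en or rdy   [complement / identity]

not en or rdy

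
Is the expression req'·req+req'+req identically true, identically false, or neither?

req'·req+req'+req
= req'+req   (complement / identity)
= 1   (complement)

identically true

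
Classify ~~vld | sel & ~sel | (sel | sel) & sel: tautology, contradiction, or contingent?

~~vld | sel & ~sel | (sel | sel) & sel
= ~~vld | sel & ~sel | sel & sel   — idempotence
= vld | sel & ~sel | sel & sel   — double negation
= vld | sel   — distribution
This depends on sel, vld, so it is not a constant.

contingent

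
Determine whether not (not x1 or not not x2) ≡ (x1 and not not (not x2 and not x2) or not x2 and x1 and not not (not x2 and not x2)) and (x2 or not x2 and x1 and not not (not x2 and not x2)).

Yes

E1: not (not x1 or not not x2)
    = x1 and not x2
E2: (x1 and not not (not x2 and not x2) or not x2 and x1 and not not (not x2 and not x2)) and (x2 or not x2 and x1 and not not (not x2 and not x2))
    = x1 and not not (not x2 and not x2) and x2 or not x2 and x1 and not not (not x2 and not x2)
    = x1 and not not (not x2 and not x2)
    = x1 and not (x2 or x2)
    = x1 and not x2
Both reduce to x1 and not x2, so they are equivalent.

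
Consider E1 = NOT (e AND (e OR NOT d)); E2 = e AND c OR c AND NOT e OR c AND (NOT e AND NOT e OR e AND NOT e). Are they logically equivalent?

No

E1: NOT (e AND (e OR NOT d))
    = NOT e   [absorption]
E2: e AND c OR c AND NOT e OR c AND (NOT e AND NOT e OR e AND NOT e)
    = e AND c OR c AND NOT e OR c AND NOT e   [distribution]
    = e AND c OR c AND NOT e   [idempotence]
    = c   [distribution]
These differ: at c=0, d=1, e=0, E1 = 1 but E2 = 0.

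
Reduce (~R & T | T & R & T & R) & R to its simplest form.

T & R

(~R & T | T & R & T & R) & R
= (~R & T | T & R) & R   [idempotence]
= (~R | R) & T & R   [distribution]
= T & R   [complement / identity]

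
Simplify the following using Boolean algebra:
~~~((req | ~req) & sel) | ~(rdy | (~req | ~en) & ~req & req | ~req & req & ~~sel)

~sel | ~rdy

~~~((req | ~req) & sel) | ~(rdy | (~req | ~en) & ~req & req | ~req & req & ~~sel)
= ~~~((req | ~req) & sel) | ~(rdy | (~req | ~en) & ~req & req | ~req & req & sel)   — double negation
= ~~~sel | ~(rdy | (~req | ~en) & ~req & req | ~req & req & sel)   — complement / identity
= ~sel | ~(rdy | (~req | ~en) & ~req & req | ~req & req & sel)   — double negation
= ~sel | ~(rdy | ~req & req | ~req & req & sel)   — absorption
= ~sel | ~(rdy | ~req & req)   — absorption
= ~sel | ~rdy   — complement / identity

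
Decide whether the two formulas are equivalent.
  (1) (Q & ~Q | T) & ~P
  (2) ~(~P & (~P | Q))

E1: (Q & ~Q | T) & ~P
    = T & ~P   (complement / identity)
E2: ~(~P & (~P | Q))
    = ~~P   (absorption)
    = P   (double negation)
These differ: at P=1, Q=0, T=1, E1 = 0 but E2 = 1.

No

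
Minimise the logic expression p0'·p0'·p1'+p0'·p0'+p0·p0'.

p0'·p0'·p1'+p0'·p0'+p0·p0'
= p0'·p0'+p0·p0'   [absorption]
= p0'   [distribution]

p0'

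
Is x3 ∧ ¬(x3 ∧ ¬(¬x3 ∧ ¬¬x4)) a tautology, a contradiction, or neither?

contradiction

x3 ∧ ¬(x3 ∧ ¬(¬x3 ∧ ¬¬x4))
= x3 ∧ ¬(x3 ∧ (x3 ∨ ¬x4))   (De Morgan)
= x3 ∧ ¬x3   (absorption)
= False   (complement)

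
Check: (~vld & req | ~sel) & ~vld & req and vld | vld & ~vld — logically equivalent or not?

E1: (~vld & req | ~sel) & ~vld & req
    = ~vld & req
E2: vld | vld & ~vld
    = vld
These differ: at req=1, sel=0, vld=1, E1 = 0 but E2 = 1.

No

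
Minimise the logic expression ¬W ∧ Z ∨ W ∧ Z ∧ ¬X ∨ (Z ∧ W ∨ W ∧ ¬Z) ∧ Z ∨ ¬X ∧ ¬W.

¬W ∧ Z ∨ W ∧ Z ∧ ¬X ∨ (Z ∧ W ∨ W ∧ ¬Z) ∧ Z ∨ ¬X ∧ ¬W
= ¬W ∧ Z ∨ W ∧ Z ∧ ¬X ∨ W ∧ Z ∨ ¬X ∧ ¬W   (distribution)
= ¬W ∧ Z ∨ W ∧ Z ∨ ¬X ∧ ¬W   (absorption)
= Z ∨ ¬X ∧ ¬W   (distribution)

Z ∨ ¬X ∧ ¬W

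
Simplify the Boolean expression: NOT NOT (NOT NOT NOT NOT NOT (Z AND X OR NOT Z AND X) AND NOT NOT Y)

NOT X AND Y

NOT NOT (NOT NOT NOT NOT NOT (Z AND X OR NOT Z AND X) AND NOT NOT Y)
= NOT (NOT NOT NOT NOT (Z AND X OR NOT Z AND X) OR NOT Y)   — De Morgan
= NOT (NOT NOT NOT NOT X OR NOT Y)   — distribution
= NOT NOT NOT X AND Y   — De Morgan
= NOT X AND Y   — double negation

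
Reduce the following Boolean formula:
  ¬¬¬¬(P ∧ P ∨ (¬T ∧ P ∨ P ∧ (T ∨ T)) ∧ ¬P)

¬¬¬¬(P ∧ P ∨ (¬T ∧ P ∨ P ∧ (T ∨ T)) ∧ ¬P)
= ¬¬¬¬(P ∧ P ∨ (¬T ∧ P ∨ P ∧ T) ∧ ¬P)   — idempotence
= ¬¬¬¬(P ∧ P ∨ P ∧ ¬P)   — distribution
= ¬¬¬¬P   — distribution
= ¬¬P   — double negation
= P   — double negation

P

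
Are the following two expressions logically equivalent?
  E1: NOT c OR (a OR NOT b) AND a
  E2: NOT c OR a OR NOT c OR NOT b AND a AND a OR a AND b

Yes

E1: NOT c OR (a OR NOT b) AND a
    = NOT c OR a   [absorption]
E2: NOT c OR a OR NOT c OR NOT b AND a AND a OR a AND b
    = NOT c OR a OR NOT c OR NOT b AND a OR a AND b   [idempotence]
    = NOT c OR a OR NOT c OR a   [distribution]
    = NOT c OR a   [idempotence]
Both reduce to NOT c OR a, so they are equivalent.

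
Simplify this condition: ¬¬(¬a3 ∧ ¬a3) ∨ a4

¬a3 ∨ a4

¬¬(¬a3 ∧ ¬a3) ∨ a4
= ¬(a3 ∨ a3) ∨ a4   — De Morgan
= ¬a3 ∨ a4   — idempotence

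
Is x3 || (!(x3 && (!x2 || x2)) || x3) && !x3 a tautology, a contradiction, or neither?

tautology

x3 || (!(x3 && (!x2 || x2)) || x3) && !x3
= x3 || (!x3 || x3) && !x3   — complement / identity
= x3 || !x3   — complement / identity
= true   — complement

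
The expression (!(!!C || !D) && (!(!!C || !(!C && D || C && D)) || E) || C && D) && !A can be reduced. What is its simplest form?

D && !A

(!(!!C || !D) && (!(!!C || !(!C && D || C && D)) || E) || C && D) && !A
= (!(!!C || !D) && (!(!!C || !D) || E) || C && D) && !A   [distribution]
= (!(!!C || !D) || C && D) && !A   [absorption]
= (!C && D || C && D) && !A   [De Morgan]
= D && !A   [distribution]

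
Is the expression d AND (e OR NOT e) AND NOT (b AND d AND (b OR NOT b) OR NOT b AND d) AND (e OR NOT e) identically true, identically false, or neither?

d AND (e OR NOT e) AND NOT (b AND d AND (b OR NOT b) OR NOT b AND d) AND (e OR NOT e)
= d AND (e OR NOT e) AND NOT (b AND d AND (b OR NOT b) OR NOT b AND d)   (complement / identity)
= d AND (e OR NOT e) AND NOT (b AND d OR NOT b AND d)   (complement / identity)
= d AND (e OR NOT e) AND NOT d   (distribution)
= d AND NOT d   (complement / identity)
= FALSE   (complement)

identically false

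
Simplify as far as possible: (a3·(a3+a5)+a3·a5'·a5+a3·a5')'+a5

a3'+a5

(a3·(a3+a5)+a3·a5'·a5+a3·a5')'+a5
= (a3·(a3+a5)+a3·a5')'+a5   (absorption)
= (a3+a3·a5')'+a5   (absorption)
= a3'+a5   (absorption)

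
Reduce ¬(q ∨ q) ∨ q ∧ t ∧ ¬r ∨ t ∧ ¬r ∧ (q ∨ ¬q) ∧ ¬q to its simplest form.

¬(q ∨ q) ∨ q ∧ t ∧ ¬r ∨ t ∧ ¬r ∧ (q ∨ ¬q) ∧ ¬q
= ¬(q ∨ q) ∨ q ∧ t ∧ ¬r ∨ t ∧ ¬r ∧ ¬q
= ¬(q ∨ q) ∨ t ∧ ¬r
= ¬q ∨ t ∧ ¬r

¬q ∨ t ∧ ¬r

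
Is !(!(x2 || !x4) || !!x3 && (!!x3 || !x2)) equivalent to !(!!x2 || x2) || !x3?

No

E1: !(!(x2 || !x4) || !!x3 && (!!x3 || !x2))
    = !(!(x2 || !x4) || !!x3)
    = (x2 || !x4) && !x3
E2: !(!!x2 || x2) || !x3
    = !(x2 || x2) || !x3
    = !x2 || !x3
These differ: at x2=0, x3=1, x4=1, E1 = 0 but E2 = 1.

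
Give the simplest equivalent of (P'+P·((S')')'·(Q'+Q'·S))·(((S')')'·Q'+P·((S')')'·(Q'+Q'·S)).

(P'+P·((S')')'·(Q'+Q'·S))·(((S')')'·Q'+P·((S')')'·(Q'+Q'·S))
= P'·((S')')'·Q'+P·((S')')'·(Q'+Q'·S)   (distribution)
= P'·((S')')'·Q'+P·((S')')'·Q'   (absorption)
= ((S')')'·Q'   (distribution)
= S'·Q'   (double negation)

S'·Q'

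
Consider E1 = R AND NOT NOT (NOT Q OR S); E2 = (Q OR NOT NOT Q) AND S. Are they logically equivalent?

E1: R AND NOT NOT (NOT Q OR S)
    = R AND (NOT Q OR S)
E2: (Q OR NOT NOT Q) AND S
    = (Q OR Q) AND S
    = Q AND S
These differ: at Q=0, R=1, S=1, E1 = 1 but E2 = 0.

No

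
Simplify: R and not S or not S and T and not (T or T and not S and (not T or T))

R and not S or not S and T and not (T or T and not S and (not T or T))
= (R or T and not (T or T and not S and (not T or T))) and not S
= (R or T and not (T or T and not S)) and not S
= (R or T and not T) and not S
= R and not S

R and not S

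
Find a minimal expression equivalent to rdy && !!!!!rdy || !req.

rdy && !!!!!rdy || !req
= rdy && !!!rdy || !req   — double negation
= rdy && !rdy || !req   — double negation
= !req   — complement / identity

!req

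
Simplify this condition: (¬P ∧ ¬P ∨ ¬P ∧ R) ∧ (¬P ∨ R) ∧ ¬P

(¬P ∧ ¬P ∨ ¬P ∧ R) ∧ (¬P ∨ R) ∧ ¬P
= (¬P ∨ R) ∧ ¬P ∧ (¬P ∨ R) ∧ ¬P
= (¬P ∨ R) ∧ ¬P
= ¬P

¬P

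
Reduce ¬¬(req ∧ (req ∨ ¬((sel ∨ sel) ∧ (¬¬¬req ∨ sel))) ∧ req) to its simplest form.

¬¬(req ∧ (req ∨ ¬((sel ∨ sel) ∧ (¬¬¬req ∨ sel))) ∧ req)
= ¬¬(req ∧ (req ∨ ¬(sel ∧ ¬¬¬req ∨ sel)) ∧ req)   — distribution
= ¬¬(req ∧ (req ∨ ¬(sel ∧ ¬req ∨ sel)) ∧ req)   — double negation
= ¬¬(req ∧ (req ∨ ¬sel) ∧ req)   — absorption
= ¬¬(req ∧ req)   — absorption
= ¬¬req   — idempotence
= req   — double negation

req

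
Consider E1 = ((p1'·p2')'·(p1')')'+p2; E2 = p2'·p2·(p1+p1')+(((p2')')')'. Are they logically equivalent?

No

E1: ((p1'·p2')'·(p1')')'+p2
    = p1'·p2'+p1'+p2
    = p1'+p2
E2: p2'·p2·(p1+p1')+(((p2')')')'
    = p2'·p2+(((p2')')')'
    = (((p2')')')'
    = (p2')'
    = p2
These differ: at p1=0, p2=0, E1 = 1 but E2 = 0.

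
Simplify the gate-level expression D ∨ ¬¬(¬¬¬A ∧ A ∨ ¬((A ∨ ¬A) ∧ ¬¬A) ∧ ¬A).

D ∨ ¬¬(¬¬¬A ∧ A ∨ ¬((A ∨ ¬A) ∧ ¬¬A) ∧ ¬A)
= D ∨ ¬¬(¬¬¬A ∧ A ∨ ¬¬¬A ∧ ¬A)   (complement / identity)
= D ∨ ¬¬¬¬¬A   (distribution)
= D ∨ ¬¬¬A   (double negation)
= D ∨ ¬A   (double negation)

D ∨ ¬A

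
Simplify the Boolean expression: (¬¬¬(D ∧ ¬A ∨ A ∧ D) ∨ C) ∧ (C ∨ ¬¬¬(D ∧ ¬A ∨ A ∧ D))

C ∨ ¬D

(¬¬¬(D ∧ ¬A ∨ A ∧ D) ∨ C) ∧ (C ∨ ¬¬¬(D ∧ ¬A ∨ A ∧ D))
= C ∧ C ∨ ¬¬¬(D ∧ ¬A ∨ A ∧ D)   (distribution)
= C ∧ C ∨ ¬¬¬D   (distribution)
= C ∨ ¬¬¬D   (idempotence)
= C ∨ ¬D   (double negation)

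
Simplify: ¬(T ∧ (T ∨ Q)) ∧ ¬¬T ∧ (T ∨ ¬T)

¬(T ∧ (T ∨ Q)) ∧ ¬¬T ∧ (T ∨ ¬T)
= ¬(T ∧ (T ∨ Q)) ∧ ¬¬T   — complement / identity
= ¬T ∧ ¬¬T   — absorption
= ¬T ∧ T   — double negation
= False   — complement

False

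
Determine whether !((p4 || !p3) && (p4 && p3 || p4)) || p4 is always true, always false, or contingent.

!((p4 || !p3) && (p4 && p3 || p4)) || p4
= !((p4 || !p3) && p4) || p4   (absorption)
= !p4 || p4   (absorption)
= true   (complement)

always true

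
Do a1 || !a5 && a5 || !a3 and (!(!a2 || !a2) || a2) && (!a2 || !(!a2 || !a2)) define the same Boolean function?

No

E1: a1 || !a5 && a5 || !a3
    = a1 || !a3   [complement / identity]
E2: (!(!a2 || !a2) || a2) && (!a2 || !(!a2 || !a2))
    = a2 && !a2 || !(!a2 || !a2)   [distribution]
    = a2 && !a2 || a2 && a2   [De Morgan]
    = a2   [distribution]
These differ: at a1=1, a2=0, a3=0, a5=0, E1 = 1 but E2 = 0.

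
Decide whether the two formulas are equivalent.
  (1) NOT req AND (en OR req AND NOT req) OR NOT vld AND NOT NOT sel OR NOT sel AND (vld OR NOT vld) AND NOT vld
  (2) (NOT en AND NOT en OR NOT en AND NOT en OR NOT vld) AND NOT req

E1: NOT req AND (en OR req AND NOT req) OR NOT vld AND NOT NOT sel OR NOT sel AND (vld OR NOT vld) AND NOT vld
    = NOT req AND (en OR req AND NOT req) OR NOT vld AND sel OR NOT sel AND (vld OR NOT vld) AND NOT vld   — double negation
    = NOT req AND (en OR req AND NOT req) OR NOT vld AND sel OR NOT sel AND NOT vld   — complement / identity
    = NOT req AND (en OR req AND NOT req) OR NOT vld   — distribution
    = NOT req AND en OR NOT vld   — complement / identity
E2: (NOT en AND NOT en OR NOT en AND NOT en OR NOT vld) AND NOT req
    = (NOT en AND NOT en OR NOT vld) AND NOT req   — idempotence
    = (NOT en OR NOT vld) AND NOT req   — idempotence
These differ: at en=1, req=1, sel=1, vld=0, E1 = 1 but E2 = 0.

No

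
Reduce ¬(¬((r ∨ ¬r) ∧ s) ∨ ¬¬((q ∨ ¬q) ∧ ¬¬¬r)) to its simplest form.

s ∧ r

¬(¬((r ∨ ¬r) ∧ s) ∨ ¬¬((q ∨ ¬q) ∧ ¬¬¬r))
= ¬(¬s ∨ ¬¬((q ∨ ¬q) ∧ ¬¬¬r))
= ¬(¬s ∨ ¬¬¬¬¬r)
= ¬(¬s ∨ ¬¬¬r)
= s ∧ ¬¬r
= s ∧ r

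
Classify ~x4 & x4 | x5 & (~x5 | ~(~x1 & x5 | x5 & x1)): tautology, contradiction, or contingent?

contradiction

~x4 & x4 | x5 & (~x5 | ~(~x1 & x5 | x5 & x1))
= ~x4 & x4 | x5 & (~x5 | ~x5)   [distribution]
= x5 & (~x5 | ~x5)   [complement / identity]
= x5 & ~x5   [idempotence]
= 0   [complement]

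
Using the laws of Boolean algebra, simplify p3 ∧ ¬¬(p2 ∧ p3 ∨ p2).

p3 ∧ p2

p3 ∧ ¬¬(p2 ∧ p3 ∨ p2)
= p3 ∧ ¬¬p2
= p3 ∧ p2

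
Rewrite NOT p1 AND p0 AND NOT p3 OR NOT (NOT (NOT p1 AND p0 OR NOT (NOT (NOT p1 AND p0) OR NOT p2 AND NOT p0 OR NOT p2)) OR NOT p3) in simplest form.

NOT p1 AND p0

NOT p1 AND p0 AND NOT p3 OR NOT (NOT (NOT p1 AND p0 OR NOT (NOT (NOT p1 AND p0) OR NOT p2 AND NOT p0 OR NOT p2)) OR NOT p3)
= NOT p1 AND p0 AND NOT p3 OR NOT (NOT (NOT p1 AND p0 OR NOT (NOT (NOT p1 AND p0) OR NOT p2)) OR NOT p3)   (absorption)
= NOT p1 AND p0 AND NOT p3 OR NOT (NOT (NOT p1 AND p0 OR NOT p1 AND p0 AND p2) OR NOT p3)   (De Morgan)
= NOT p1 AND p0 AND NOT p3 OR NOT (NOT (NOT p1 AND p0) OR NOT p3)   (absorption)
= NOT p1 AND p0 AND NOT p3 OR NOT p1 AND p0 AND p3   (De Morgan)
= NOT p1 AND p0   (distribution)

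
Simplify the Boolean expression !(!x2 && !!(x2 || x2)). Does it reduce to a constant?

!(!x2 && !!(x2 || x2))
= !(!x2 && !!x2)   — idempotence
= x2 || !x2   — De Morgan
= true   — complement

true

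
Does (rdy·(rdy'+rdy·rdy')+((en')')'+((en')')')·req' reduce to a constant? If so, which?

(rdy·(rdy'+rdy·rdy')+((en')')'+((en')')')·req'
= (rdy·(rdy'+rdy·rdy')+((en')')')·req'   — idempotence
= (rdy·rdy'+((en')')')·req'   — complement / identity
= (rdy·rdy'+en')·req'   — double negation
= en'·req'   — complement / identity
This depends on en, req, so it is not a constant.

no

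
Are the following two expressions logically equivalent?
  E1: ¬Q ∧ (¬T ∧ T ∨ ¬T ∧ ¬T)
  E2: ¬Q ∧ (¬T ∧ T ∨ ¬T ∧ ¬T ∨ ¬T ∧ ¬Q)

Yes

E1: ¬Q ∧ (¬T ∧ T ∨ ¬T ∧ ¬T)
    = ¬Q ∧ ¬T
E2: ¬Q ∧ (¬T ∧ T ∨ ¬T ∧ ¬T ∨ ¬T ∧ ¬Q)
    = ¬Q ∧ (¬T ∨ ¬T ∧ ¬Q)
    = ¬Q ∧ ¬T
Both reduce to ¬Q ∧ ¬T, so they are equivalent.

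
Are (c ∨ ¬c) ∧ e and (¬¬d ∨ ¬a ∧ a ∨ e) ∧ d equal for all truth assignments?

No

E1: (c ∨ ¬c) ∧ e
    = e
E2: (¬¬d ∨ ¬a ∧ a ∨ e) ∧ d
    = (¬¬d ∨ e) ∧ d
    = (d ∨ e) ∧ d
    = d
These differ: at a=0, c=0, d=1, e=0, E1 = 0 but E2 = 1.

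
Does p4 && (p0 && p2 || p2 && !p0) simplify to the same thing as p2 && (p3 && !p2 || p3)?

No

E1: p4 && (p0 && p2 || p2 && !p0)
    = p4 && p2   — distribution
E2: p2 && (p3 && !p2 || p3)
    = p2 && p3   — absorption
These differ: at p0=0, p2=1, p3=1, p4=0, E1 = 0 but E2 = 1.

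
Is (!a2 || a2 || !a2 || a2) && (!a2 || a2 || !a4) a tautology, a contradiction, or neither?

(!a2 || a2 || !a2 || a2) && (!a2 || a2 || !a4)
= !a2 || a2 || (!a2 || a2) && !a4   [distribution]
= !a2 || a2   [absorption]
= true   [complement]

tautology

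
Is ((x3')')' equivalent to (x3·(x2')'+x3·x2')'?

E1: ((x3')')'
    = x3'   (double negation)
E2: (x3·(x2')'+x3·x2')'
    = (x3·x2+x3·x2')'   (double negation)
    = x3'   (distribution)
Both reduce to x3', so they are equivalent.

Yes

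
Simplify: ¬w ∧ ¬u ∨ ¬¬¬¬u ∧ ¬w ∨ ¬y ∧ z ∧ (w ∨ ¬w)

¬w ∨ ¬y ∧ z

¬w ∧ ¬u ∨ ¬¬¬¬u ∧ ¬w ∨ ¬y ∧ z ∧ (w ∨ ¬w)
= ¬w ∧ ¬u ∨ ¬¬u ∧ ¬w ∨ ¬y ∧ z ∧ (w ∨ ¬w)   [double negation]
= ¬w ∧ ¬u ∨ ¬¬u ∧ ¬w ∨ ¬y ∧ z   [complement / identity]
= ¬w ∧ ¬u ∨ u ∧ ¬w ∨ ¬y ∧ z   [double negation]
= ¬w ∨ ¬y ∧ z   [distribution]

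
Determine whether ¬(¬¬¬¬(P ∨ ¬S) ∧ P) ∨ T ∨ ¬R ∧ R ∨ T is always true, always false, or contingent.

contingent

¬(¬¬¬¬(P ∨ ¬S) ∧ P) ∨ T ∨ ¬R ∧ R ∨ T
= ¬(¬¬¬¬(P ∨ ¬S) ∧ P) ∨ T ∨ T
= ¬(¬¬(P ∨ ¬S) ∧ P) ∨ T ∨ T
= ¬(¬¬(P ∨ ¬S) ∧ P) ∨ T
= ¬((P ∨ ¬S) ∧ P) ∨ T
= ¬P ∨ T
This depends on P, T, so it is not a constant.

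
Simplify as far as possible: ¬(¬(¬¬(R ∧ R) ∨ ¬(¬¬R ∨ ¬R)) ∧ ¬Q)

¬(¬(¬¬(R ∧ R) ∨ ¬(¬¬R ∨ ¬R)) ∧ ¬Q)
= ¬¬(R ∧ R) ∨ ¬(¬¬R ∨ ¬R) ∨ Q   — De Morgan
= R ∧ R ∨ ¬(¬¬R ∨ ¬R) ∨ Q   — double negation
= R ∧ R ∨ ¬R ∧ R ∨ Q   — De Morgan
= R ∨ Q   — distribution

R ∨ Q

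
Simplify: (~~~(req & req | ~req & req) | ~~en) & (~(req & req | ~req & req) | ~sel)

en & ~sel | ~req

(~~~(req & req | ~req & req) | ~~en) & (~(req & req | ~req & req) | ~sel)
= (~(req & req | ~req & req) | ~~en) & (~(req & req | ~req & req) | ~sel)
= (~(req & req | ~req & req) | en) & (~(req & req | ~req & req) | ~sel)
= en & ~sel | ~(req & req | ~req & req)
= en & ~sel | ~req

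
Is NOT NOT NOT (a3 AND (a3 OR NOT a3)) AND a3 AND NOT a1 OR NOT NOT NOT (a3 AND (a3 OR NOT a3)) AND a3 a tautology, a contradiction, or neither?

contradiction

NOT NOT NOT (a3 AND (a3 OR NOT a3)) AND a3 AND NOT a1 OR NOT NOT NOT (a3 AND (a3 OR NOT a3)) AND a3
= NOT NOT NOT (a3 AND (a3 OR NOT a3)) AND a3
= NOT NOT NOT a3 AND a3
= NOT a3 AND a3
= FALSE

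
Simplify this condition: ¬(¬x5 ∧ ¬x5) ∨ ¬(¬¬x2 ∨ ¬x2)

x5

¬(¬x5 ∧ ¬x5) ∨ ¬(¬¬x2 ∨ ¬x2)
= ¬(¬x5 ∧ ¬x5) ∨ ¬x2 ∧ x2
= ¬(¬x5 ∧ ¬x5)
= x5 ∨ x5
= x5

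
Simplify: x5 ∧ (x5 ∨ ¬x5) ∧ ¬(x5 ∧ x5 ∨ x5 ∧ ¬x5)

False

x5 ∧ (x5 ∨ ¬x5) ∧ ¬(x5 ∧ x5 ∨ x5 ∧ ¬x5)
= x5 ∧ ¬(x5 ∧ x5 ∨ x5 ∧ ¬x5)   — complement / identity
= x5 ∧ ¬x5   — distribution
= False   — complement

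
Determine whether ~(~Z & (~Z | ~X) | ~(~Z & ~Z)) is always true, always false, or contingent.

~(~Z & (~Z | ~X) | ~(~Z & ~Z))
= ~(~Z & (~Z | ~X) | ~~Z)   (idempotence)
= ~(~Z | ~~Z)   (absorption)
= Z & ~Z   (De Morgan)
= 0   (complement)

always false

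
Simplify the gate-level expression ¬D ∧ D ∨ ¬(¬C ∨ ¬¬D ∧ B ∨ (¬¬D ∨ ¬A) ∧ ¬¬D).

¬D ∧ D ∨ ¬(¬C ∨ ¬¬D ∧ B ∨ (¬¬D ∨ ¬A) ∧ ¬¬D)
= ¬D ∧ D ∨ ¬(¬C ∨ ¬¬D ∧ B ∨ ¬¬D)   [absorption]
= ¬(¬C ∨ ¬¬D ∧ B ∨ ¬¬D)   [complement / identity]
= ¬(¬C ∨ ¬¬D)   [absorption]
= C ∧ ¬D   [De Morgan]

C ∧ ¬D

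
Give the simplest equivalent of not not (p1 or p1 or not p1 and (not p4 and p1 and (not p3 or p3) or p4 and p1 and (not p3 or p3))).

not not (p1 or p1 or not p1 and (not p4 and p1 and (not p3 or p3) or p4 and p1 and (not p3 or p3)))
= not not (p1 or not p1 and (not p4 and p1 and (not p3 or p3) or p4 and p1 and (not p3 or p3)))   (idempotence)
= not not (p1 or not p1 and p1 and (not p3 or p3))   (distribution)
= not not (p1 or not p1 and p1)   (complement / identity)
= not not p1   (complement / identity)
= p1   (double negation)

p1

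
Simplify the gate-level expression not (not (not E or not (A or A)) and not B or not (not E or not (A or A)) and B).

not (not (not E or not (A or A)) and not B or not (not E or not (A or A)) and B)
= not not (not E or not (A or A))
= not E or not (A or A)
= not E or not A

not E or not A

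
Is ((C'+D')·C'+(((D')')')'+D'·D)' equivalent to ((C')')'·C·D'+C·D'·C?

E1: ((C'+D')·C'+(((D')')')'+D'·D)'
    = (C'+(((D')')')'+D'·D)'   — absorption
    = (C'+(D')'+D'·D)'   — double negation
    = (C'+(D')')'   — complement / identity
    = C·D'   — De Morgan
E2: ((C')')'·C·D'+C·D'·C
    = C'·C·D'+C·D'·C   — double negation
    = C·D'   — distribution
Both reduce to C·D', so they are equivalent.

Yes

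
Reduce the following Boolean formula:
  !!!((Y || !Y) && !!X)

!X

!!!((Y || !Y) && !!X)
= !!!!!X   [complement / identity]
= !!!X   [double negation]
= !X   [double negation]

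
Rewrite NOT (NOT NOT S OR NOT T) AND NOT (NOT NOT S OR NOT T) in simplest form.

NOT (NOT NOT S OR NOT T) AND NOT (NOT NOT S OR NOT T)
= NOT (NOT NOT S OR NOT T)   (idempotence)
= NOT S AND T   (De Morgan)

NOT S AND T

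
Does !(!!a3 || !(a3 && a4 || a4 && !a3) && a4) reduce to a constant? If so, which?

no

!(!!a3 || !(a3 && a4 || a4 && !a3) && a4)
= !(!!a3 || !a4 && a4)   [distribution]
= !!!a3   [complement / identity]
= !a3   [double negation]
This depends on a3, so it is not a constant.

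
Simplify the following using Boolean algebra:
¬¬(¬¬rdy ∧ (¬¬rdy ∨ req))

rdy

¬¬(¬¬rdy ∧ (¬¬rdy ∨ req))
= ¬¬¬¬rdy
= ¬¬rdy
= rdy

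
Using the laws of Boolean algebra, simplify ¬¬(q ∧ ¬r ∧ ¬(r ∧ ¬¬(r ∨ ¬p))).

¬¬(q ∧ ¬r ∧ ¬(r ∧ ¬¬(r ∨ ¬p)))
= ¬¬(q ∧ ¬r ∧ ¬(r ∧ (r ∨ ¬p)))
= ¬¬(q ∧ ¬r ∧ ¬r)
= ¬¬(q ∧ ¬r)
= q ∧ ¬r

q ∧ ¬r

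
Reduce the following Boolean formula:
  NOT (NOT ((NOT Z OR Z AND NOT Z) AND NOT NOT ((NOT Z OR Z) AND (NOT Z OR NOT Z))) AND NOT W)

NOT Z OR W

NOT (NOT ((NOT Z OR Z AND NOT Z) AND NOT NOT ((NOT Z OR Z) AND (NOT Z OR NOT Z))) AND NOT W)
= (NOT Z OR Z AND NOT Z) AND NOT NOT ((NOT Z OR Z) AND (NOT Z OR NOT Z)) OR W   (De Morgan)
= (NOT Z OR Z AND NOT Z) AND NOT NOT (Z AND NOT Z OR NOT Z) OR W   (distribution)
= (NOT Z OR Z AND NOT Z) AND (Z AND NOT Z OR NOT Z) OR W   (double negation)
= NOT Z AND NOT Z OR Z AND NOT Z OR W   (distribution)
= NOT Z OR W   (distribution)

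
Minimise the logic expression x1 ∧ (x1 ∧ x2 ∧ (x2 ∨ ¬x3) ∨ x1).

x1

x1 ∧ (x1 ∧ x2 ∧ (x2 ∨ ¬x3) ∨ x1)
= x1 ∧ (x1 ∧ x2 ∨ x1)   — absorption
= x1 ∧ x1   — absorption
= x1   — idempotence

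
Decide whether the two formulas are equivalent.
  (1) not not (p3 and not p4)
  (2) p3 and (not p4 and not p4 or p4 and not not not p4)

Yes

E1: not not (p3 and not p4)
    = p3 and not p4
E2: p3 and (not p4 and not p4 or p4 and not not not p4)
    = p3 and (not p4 and not p4 or p4 and not p4)
    = p3 and not p4
Both reduce to p3 and not p4, so they are equivalent.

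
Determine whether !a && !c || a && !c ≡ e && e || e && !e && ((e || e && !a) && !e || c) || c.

No

E1: !a && !c || a && !c
    = !c && (!a || a)   [distribution]
    = !c   [complement / identity]
E2: e && e || e && !e && ((e || e && !a) && !e || c) || c
    = e && e || e && !e && (e && !e || c) || c   [absorption]
    = e && e || e && !e || c   [absorption]
    = e || c   [distribution]
These differ: at a=0, c=1, e=1, E1 = 0 but E2 = 1.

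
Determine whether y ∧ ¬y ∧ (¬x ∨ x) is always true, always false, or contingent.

always false

y ∧ ¬y ∧ (¬x ∨ x)
= y ∧ ¬y   (complement / identity)
= False   (complement)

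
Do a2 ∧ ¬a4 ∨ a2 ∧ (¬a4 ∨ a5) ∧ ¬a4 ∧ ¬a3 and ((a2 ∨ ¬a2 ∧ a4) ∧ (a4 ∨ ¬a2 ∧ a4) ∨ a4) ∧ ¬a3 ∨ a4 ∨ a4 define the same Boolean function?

No

E1: a2 ∧ ¬a4 ∨ a2 ∧ (¬a4 ∨ a5) ∧ ¬a4 ∧ ¬a3
    = a2 ∧ ¬a4 ∨ a2 ∧ ¬a4 ∧ ¬a3   — absorption
    = a2 ∧ ¬a4   — absorption
E2: ((a2 ∨ ¬a2 ∧ a4) ∧ (a4 ∨ ¬a2 ∧ a4) ∨ a4) ∧ ¬a3 ∨ a4 ∨ a4
    = (¬a2 ∧ a4 ∨ a2 ∧ a4 ∨ a4) ∧ ¬a3 ∨ a4 ∨ a4   — distribution
    = (a4 ∨ a4) ∧ ¬a3 ∨ a4 ∨ a4   — distribution
    = a4 ∨ a4   — absorption
    = a4   — idempotence
These differ: at a2=1, a3=0, a4=1, a5=1, E1 = 0 but E2 = 1.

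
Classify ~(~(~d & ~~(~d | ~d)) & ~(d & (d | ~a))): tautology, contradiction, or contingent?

tautology

~(~(~d & ~~(~d | ~d)) & ~(d & (d | ~a)))
= ~(~(~d & ~(d & d)) & ~(d & (d | ~a)))
= ~(~(~d & ~d) & ~(d & (d | ~a)))
= ~(~(~d & ~d) & ~d)
= ~d & ~d | d
= ~d | d
= 1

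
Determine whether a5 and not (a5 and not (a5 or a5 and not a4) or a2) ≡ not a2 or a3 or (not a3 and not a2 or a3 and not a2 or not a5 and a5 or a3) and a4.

E1: a5 and not (a5 and not (a5 or a5 and not a4) or a2)
    = a5 and not (a5 and not a5 or a2)
    = a5 and not a2
E2: not a2 or a3 or (not a3 and not a2 or a3 and not a2 or not a5 and a5 or a3) and a4
    = not a2 or a3 or (not a3 and not a2 or a3 and not a2 or a3) and a4
    = not a2 or a3 or (not a2 or a3) and a4
    = not a2 or a3
These differ: at a2=1, a3=1, a4=0, a5=0, E1 = 0 but E2 = 1.

No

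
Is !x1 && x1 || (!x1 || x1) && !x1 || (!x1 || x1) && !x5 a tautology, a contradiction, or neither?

neither

!x1 && x1 || (!x1 || x1) && !x1 || (!x1 || x1) && !x5
= (!x1 || x1) && !x1 || (!x1 || x1) && !x5   (complement / identity)
= (!x1 || x1) && (!x1 || !x5)   (distribution)
= !x1 || !x5   (complement / identity)
This depends on x1, x5, so it is not a constant.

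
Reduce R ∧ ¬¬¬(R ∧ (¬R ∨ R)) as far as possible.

False

R ∧ ¬¬¬(R ∧ (¬R ∨ R))
= R ∧ ¬(R ∧ (¬R ∨ R))   — double negation
= R ∧ ¬R   — complement / identity
= False   — complement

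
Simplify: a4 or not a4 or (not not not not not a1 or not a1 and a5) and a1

a4 or not a4 or (not not not not not a1 or not a1 and a5) and a1
= a4 or not a4 or (not not not a1 or not a1 and a5) and a1
= a4 or not a4 or (not a1 or not a1 and a5) and a1
= a4 or not a4 or not a1 and a1
= a4 or not a4
= True

True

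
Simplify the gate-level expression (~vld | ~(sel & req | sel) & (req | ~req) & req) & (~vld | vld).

(~vld | ~(sel & req | sel) & (req | ~req) & req) & (~vld | vld)
= ~vld | ~(sel & req | sel) & (req | ~req) & req   [complement / identity]
= ~vld | ~(sel & req | sel) & req   [complement / identity]
= ~vld | ~sel & req   [absorption]

~vld | ~sel & req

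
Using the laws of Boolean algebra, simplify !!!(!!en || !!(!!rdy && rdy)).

!!!(!!en || !!(!!rdy && rdy))
= !(!!en || !!(!!rdy && rdy))   — double negation
= !en && !(!!rdy && rdy)   — De Morgan
= !en && !(rdy && rdy)   — double negation
= !en && !rdy   — idempotence

!en && !rdy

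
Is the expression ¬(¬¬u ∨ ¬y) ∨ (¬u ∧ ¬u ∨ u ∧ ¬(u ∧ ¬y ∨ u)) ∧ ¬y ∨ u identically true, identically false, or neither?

¬(¬¬u ∨ ¬y) ∨ (¬u ∧ ¬u ∨ u ∧ ¬(u ∧ ¬y ∨ u)) ∧ ¬y ∨ u
= ¬u ∧ y ∨ (¬u ∧ ¬u ∨ u ∧ ¬(u ∧ ¬y ∨ u)) ∧ ¬y ∨ u   [De Morgan]
= ¬u ∧ y ∨ (¬u ∧ ¬u ∨ u ∧ ¬u) ∧ ¬y ∨ u   [absorption]
= ¬u ∧ y ∨ ¬u ∧ ¬y ∨ u   [distribution]
= ¬u ∨ u   [distribution]
= True   [complement]

identically true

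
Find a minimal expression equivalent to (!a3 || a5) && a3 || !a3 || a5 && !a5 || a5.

!a3 || a5

(!a3 || a5) && a3 || !a3 || a5 && !a5 || a5
= (!a3 || a5) && a3 || !a3 || a5   (complement / identity)
= !a3 || a5   (absorption)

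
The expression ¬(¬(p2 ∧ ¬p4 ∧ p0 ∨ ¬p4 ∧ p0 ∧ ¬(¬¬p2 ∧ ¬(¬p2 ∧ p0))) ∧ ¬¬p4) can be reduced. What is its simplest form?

¬(¬(p2 ∧ ¬p4 ∧ p0 ∨ ¬p4 ∧ p0 ∧ ¬(¬¬p2 ∧ ¬(¬p2 ∧ p0))) ∧ ¬¬p4)
= ¬(¬(p2 ∧ ¬p4 ∧ p0 ∨ ¬p4 ∧ p0 ∧ (¬p2 ∨ ¬p2 ∧ p0)) ∧ ¬¬p4)
= ¬(¬(p2 ∧ ¬p4 ∧ p0 ∨ ¬p4 ∧ p0 ∧ ¬p2) ∧ ¬¬p4)
= ¬(¬(¬p4 ∧ p0) ∧ ¬¬p4)
= ¬p4 ∧ p0 ∨ ¬p4
= ¬p4

¬p4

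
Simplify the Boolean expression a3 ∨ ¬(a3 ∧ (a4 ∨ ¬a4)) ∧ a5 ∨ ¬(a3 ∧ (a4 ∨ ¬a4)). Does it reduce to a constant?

True

a3 ∨ ¬(a3 ∧ (a4 ∨ ¬a4)) ∧ a5 ∨ ¬(a3 ∧ (a4 ∨ ¬a4))
= a3 ∨ ¬(a3 ∧ (a4 ∨ ¬a4))   [absorption]
= a3 ∨ ¬a3   [complement / identity]
= True   [complement]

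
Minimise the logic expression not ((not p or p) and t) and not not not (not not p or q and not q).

not ((not p or p) and t) and not not not (not not p or q and not q)
= not ((not p or p) and t) and not not not (p or q and not q)   (double negation)
= not t and not not not (p or q and not q)   (complement / identity)
= not t and not not not p   (complement / identity)
= not t and not p   (double negation)

not t and not p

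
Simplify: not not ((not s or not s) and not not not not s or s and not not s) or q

s or q

not not ((not s or not s) and not not not not s or s and not not s) or q
= not not (not s and not not not not s or s and not not s) or q   (idempotence)
= not not (not s and not not s or s and not not s) or q   (double negation)
= not not not not s or q   (distribution)
= not not s or q   (double negation)
= s or q   (double negation)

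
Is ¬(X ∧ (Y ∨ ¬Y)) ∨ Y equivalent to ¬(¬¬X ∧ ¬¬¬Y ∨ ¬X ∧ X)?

Yes

E1: ¬(X ∧ (Y ∨ ¬Y)) ∨ Y
    = ¬X ∨ Y   (complement / identity)
E2: ¬(¬¬X ∧ ¬¬¬Y ∨ ¬X ∧ X)
    = ¬(¬¬X ∧ ¬¬¬Y)   (complement / identity)
    = ¬(¬¬X ∧ ¬Y)   (double negation)
    = ¬X ∨ Y   (De Morgan)
Both reduce to ¬X ∨ Y, so they are equivalent.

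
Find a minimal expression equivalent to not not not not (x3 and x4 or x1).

not not not not (x3 and x4 or x1)
= not not (x3 and x4 or x1)   (double negation)
= x3 and x4 or x1   (double negation)

x3 and x4 or x1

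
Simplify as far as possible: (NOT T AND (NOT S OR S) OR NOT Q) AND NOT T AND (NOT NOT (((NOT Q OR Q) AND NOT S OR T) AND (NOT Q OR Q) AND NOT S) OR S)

NOT T

(NOT T AND (NOT S OR S) OR NOT Q) AND NOT T AND (NOT NOT (((NOT Q OR Q) AND NOT S OR T) AND (NOT Q OR Q) AND NOT S) OR S)
= (NOT T AND (NOT S OR S) OR NOT Q) AND NOT T AND (NOT NOT ((NOT Q OR Q) AND NOT S) OR S)
= (NOT T AND (NOT S OR S) OR NOT Q) AND NOT T AND ((NOT Q OR Q) AND NOT S OR S)
= (NOT T AND (NOT S OR S) OR NOT Q) AND NOT T AND (NOT S OR S)
= NOT T AND (NOT S OR S)
= NOT T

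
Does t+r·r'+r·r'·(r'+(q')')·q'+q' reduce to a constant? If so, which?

t+r·r'+r·r'·(r'+(q')')·q'+q'
= t+r·r'+r·r'·(r'+q)·q'+q'   (double negation)
= t+r·r'+r·r'·q'+q'   (absorption)
= t+r·r'+q'   (absorption)
= t+q'   (complement / identity)
This depends on q, t, so it is not a constant.

no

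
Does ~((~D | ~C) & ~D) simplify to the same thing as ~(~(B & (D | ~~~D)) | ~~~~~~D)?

E1: ~((~D | ~C) & ~D)
    = ~~D   — absorption
    = D   — double negation
E2: ~(~(B & (D | ~~~D)) | ~~~~~~D)
    = ~(~(B & (D | ~D)) | ~~~~~~D)   — double negation
    = ~(~B | ~~~~~~D)   — complement / identity
    = ~(~B | ~~~~D)   — double negation
    = B & ~~~D   — De Morgan
    = B & ~D   — double negation
These differ: at B=0, C=1, D=1, E1 = 1 but E2 = 0.

No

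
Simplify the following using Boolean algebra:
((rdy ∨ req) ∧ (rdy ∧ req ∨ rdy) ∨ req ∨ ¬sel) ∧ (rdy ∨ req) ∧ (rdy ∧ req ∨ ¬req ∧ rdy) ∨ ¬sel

((rdy ∨ req) ∧ (rdy ∧ req ∨ rdy) ∨ req ∨ ¬sel) ∧ (rdy ∨ req) ∧ (rdy ∧ req ∨ ¬req ∧ rdy) ∨ ¬sel
= ((rdy ∨ req) ∧ rdy ∨ req ∨ ¬sel) ∧ (rdy ∨ req) ∧ (rdy ∧ req ∨ ¬req ∧ rdy) ∨ ¬sel   (absorption)
= (rdy ∨ req ∨ ¬sel) ∧ (rdy ∨ req) ∧ (rdy ∧ req ∨ ¬req ∧ rdy) ∨ ¬sel   (absorption)
= (rdy ∨ req ∨ ¬sel) ∧ (rdy ∨ req) ∧ rdy ∨ ¬sel   (distribution)
= (rdy ∨ req) ∧ rdy ∨ ¬sel   (absorption)
= rdy ∨ ¬sel   (absorption)

rdy ∨ ¬sel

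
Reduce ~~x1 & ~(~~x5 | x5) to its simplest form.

x1 & ~x5

~~x1 & ~(~~x5 | x5)
= ~~x1 & ~(x5 | x5)   [double negation]
= ~~x1 & ~x5   [idempotence]
= x1 & ~x5   [double negation]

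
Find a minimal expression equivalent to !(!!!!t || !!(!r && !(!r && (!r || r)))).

!t

!(!!!!t || !!(!r && !(!r && (!r || r))))
= !(!!t || !!(!r && !(!r && (!r || r))))   [double negation]
= !t && !(!r && !(!r && (!r || r)))   [De Morgan]
= !t && !(!r && !!r)   [complement / identity]
= !t && (r || !r)   [De Morgan]
= !t   [complement / identity]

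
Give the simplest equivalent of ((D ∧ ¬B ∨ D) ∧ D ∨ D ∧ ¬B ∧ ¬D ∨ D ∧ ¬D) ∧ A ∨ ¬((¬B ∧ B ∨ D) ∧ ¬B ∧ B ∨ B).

((D ∧ ¬B ∨ D) ∧ D ∨ D ∧ ¬B ∧ ¬D ∨ D ∧ ¬D) ∧ A ∨ ¬((¬B ∧ B ∨ D) ∧ ¬B ∧ B ∨ B)
= ((D ∧ ¬B ∨ D) ∧ D ∨ (D ∧ ¬B ∨ D) ∧ ¬D) ∧ A ∨ ¬((¬B ∧ B ∨ D) ∧ ¬B ∧ B ∨ B)   [distribution]
= (D ∧ ¬B ∨ D) ∧ A ∨ ¬((¬B ∧ B ∨ D) ∧ ¬B ∧ B ∨ B)   [distribution]
= (D ∧ ¬B ∨ D) ∧ A ∨ ¬(¬B ∧ B ∨ B)   [absorption]
= D ∧ A ∨ ¬(¬B ∧ B ∨ B)   [absorption]
= D ∧ A ∨ ¬B   [complement / identity]

D ∧ A ∨ ¬B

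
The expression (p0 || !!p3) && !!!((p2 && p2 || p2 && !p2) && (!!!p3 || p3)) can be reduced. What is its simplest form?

(p0 || p3) && !p2

(p0 || !!p3) && !!!((p2 && p2 || p2 && !p2) && (!!!p3 || p3))
= (p0 || p3) && !!!((p2 && p2 || p2 && !p2) && (!!!p3 || p3))   (double negation)
= (p0 || p3) && !!!((p2 && p2 || p2 && !p2) && (!p3 || p3))   (double negation)
= (p0 || p3) && !!!(p2 && p2 || p2 && !p2)   (complement / identity)
= (p0 || p3) && !(p2 && p2 || p2 && !p2)   (double negation)
= (p0 || p3) && !p2   (distribution)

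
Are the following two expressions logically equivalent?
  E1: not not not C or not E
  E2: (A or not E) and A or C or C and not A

No

E1: not not not C or not E
    = not C or not E   — double negation
E2: (A or not E) and A or C or C and not A
    = (A or not E) and A or C   — absorption
    = A or C   — absorption
These differ: at A=0, C=0, E=1, E1 = 1 but E2 = 0.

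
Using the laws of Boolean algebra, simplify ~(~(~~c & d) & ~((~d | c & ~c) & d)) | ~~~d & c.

c

~(~(~~c & d) & ~((~d | c & ~c) & d)) | ~~~d & c
= ~~c & d | (~d | c & ~c) & d | ~~~d & c
= c & d | (~d | c & ~c) & d | ~~~d & c
= c & d | (~d | c & ~c) & d | ~d & c
= c & d | ~d & d | ~d & c
= c & d | ~d & c
= c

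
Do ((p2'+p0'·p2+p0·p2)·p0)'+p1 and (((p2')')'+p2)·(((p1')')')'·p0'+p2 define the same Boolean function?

No

E1: ((p2'+p0'·p2+p0·p2)·p0)'+p1
    = ((p2'+p2)·p0)'+p1   — distribution
    = p0'+p1   — complement / identity
E2: (((p2')')'+p2)·(((p1')')')'·p0'+p2
    = (p2'+p2)·(((p1')')')'·p0'+p2   — double negation
    = (((p1')')')'·p0'+p2   — complement / identity
    = (p1')'·p0'+p2   — double negation
    = p1·p0'+p2   — double negation
These differ: at p0=1, p1=1, p2=0, E1 = 1 but E2 = 0.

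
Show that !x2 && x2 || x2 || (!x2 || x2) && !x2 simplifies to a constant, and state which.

true

!x2 && x2 || x2 || (!x2 || x2) && !x2
= !x2 && x2 || x2 || !x2   — complement / identity
= x2 || !x2   — complement / identity
= true   — complement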